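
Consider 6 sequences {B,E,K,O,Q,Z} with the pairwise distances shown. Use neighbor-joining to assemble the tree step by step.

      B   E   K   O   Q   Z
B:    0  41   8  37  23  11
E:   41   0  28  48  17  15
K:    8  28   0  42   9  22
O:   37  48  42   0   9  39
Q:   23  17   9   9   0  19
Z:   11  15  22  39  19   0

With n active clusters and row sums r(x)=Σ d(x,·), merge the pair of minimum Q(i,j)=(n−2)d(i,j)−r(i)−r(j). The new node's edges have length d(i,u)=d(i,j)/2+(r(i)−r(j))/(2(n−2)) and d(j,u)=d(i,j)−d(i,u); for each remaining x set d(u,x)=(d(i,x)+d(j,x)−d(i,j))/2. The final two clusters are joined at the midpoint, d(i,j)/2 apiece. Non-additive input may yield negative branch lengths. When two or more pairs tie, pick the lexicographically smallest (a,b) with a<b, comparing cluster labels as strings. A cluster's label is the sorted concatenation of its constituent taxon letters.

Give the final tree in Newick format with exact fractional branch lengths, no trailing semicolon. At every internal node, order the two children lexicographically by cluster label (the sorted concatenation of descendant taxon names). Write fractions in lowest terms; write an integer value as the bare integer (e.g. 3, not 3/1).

step 1: merge (O,Q) at d=9, Q=-216; branch lengths O→67/4, Q→-31/4; new cluster OQ
  updated: d(B,OQ)=51/2, d(E,OQ)=28, d(K,OQ)=21, d(OQ,Z)=49/2
step 2: merge (B,K) at d=8, Q=-281/2; branch lengths B→61/12, K→35/12; new cluster BK
  updated: d(BK,E)=61/2, d(BK,OQ)=77/4, d(BK,Z)=25/2
step 3: merge (BK,OQ) at d=77/4, Q=-191/2; branch lengths BK→29/4, OQ→12; new cluster BKOQ
  updated: d(BKOQ,E)=157/8, d(BKOQ,Z)=71/8
step 4: merge (BKOQ,E) at d=157/8, Q=-87/2; branch lengths BKOQ→27/4, E→103/8; new cluster BEKOQ
  updated: d(BEKOQ,Z)=17/8
step 5: merge (BEKOQ,Z) at d=17/8; branch lengths BEKOQ→17/16, Z→17/16; new cluster BEKOQZ
final tree: ((((B:61/12,K:35/12):29/4,(O:67/4,Q:-31/4):12):27/4,E:103/8):17/16,Z:17/16)
total length: 58

((((B:61/12,K:35/12):29/4,(O:67/4,Q:-31/4):12):27/4,E:103/8):17/16,Z:17/16)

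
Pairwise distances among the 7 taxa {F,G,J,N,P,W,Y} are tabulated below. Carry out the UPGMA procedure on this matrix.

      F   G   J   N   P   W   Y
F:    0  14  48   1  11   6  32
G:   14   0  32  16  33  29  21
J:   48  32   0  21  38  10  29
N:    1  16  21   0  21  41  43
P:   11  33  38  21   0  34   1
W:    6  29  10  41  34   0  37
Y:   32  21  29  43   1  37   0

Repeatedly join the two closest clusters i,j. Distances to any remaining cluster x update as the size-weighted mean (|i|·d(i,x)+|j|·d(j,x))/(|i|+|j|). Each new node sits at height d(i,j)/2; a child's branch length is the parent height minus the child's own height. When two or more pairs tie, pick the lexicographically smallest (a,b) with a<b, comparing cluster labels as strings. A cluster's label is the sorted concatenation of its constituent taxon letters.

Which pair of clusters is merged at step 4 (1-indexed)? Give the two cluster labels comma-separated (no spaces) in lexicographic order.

iteration 1: select F,N (d=1); attach at lengths (1/2, 1/2); label the merged cluster FN
  updated: d(FN,G)=15, d(FN,J)=69/2, d(FN,P)=16, d(FN,W)=47/2, d(FN,Y)=75/2
iteration 2: select P,Y (d=1); attach at lengths (1/2, 1/2); label the merged cluster PY
  updated: d(FN,PY)=107/4, d(G,PY)=27, d(J,PY)=67/2, d(PY,W)=71/2
iteration 3: select J,W (d=10); attach at lengths (5, 5); label the merged cluster JW
  updated: d(FN,JW)=29, d(G,JW)=61/2, d(JW,PY)=69/2
iteration 4: select FN,G (d=15); attach at lengths (7, 15/2); label the merged cluster FGN
  updated: d(FGN,JW)=59/2, d(FGN,PY)=161/6
iteration 5: select FGN,PY (d=161/6); attach at lengths (71/12, 155/12); label the merged cluster FGNPY
  updated: d(FGNPY,JW)=63/2
iteration 6: select FGNPY,JW (d=63/2); attach at lengths (7/3, 43/4); label the merged cluster FGJNPWY
final tree: ((((F:1/2,N:1/2):7,G:15/2):71/12,(P:1/2,Y:1/2):155/12):7/3,(J:5,W:5):43/4)
total length: 701/12

FN,G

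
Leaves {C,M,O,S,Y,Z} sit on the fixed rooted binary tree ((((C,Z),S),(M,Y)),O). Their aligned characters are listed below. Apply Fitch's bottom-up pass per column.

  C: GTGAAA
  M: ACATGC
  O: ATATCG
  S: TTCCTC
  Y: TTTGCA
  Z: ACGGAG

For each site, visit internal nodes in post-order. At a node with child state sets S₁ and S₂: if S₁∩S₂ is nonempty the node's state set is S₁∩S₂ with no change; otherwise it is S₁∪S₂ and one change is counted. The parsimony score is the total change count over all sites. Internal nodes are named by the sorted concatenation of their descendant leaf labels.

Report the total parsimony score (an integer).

CZ@0: {G} ∪ {A} = {A,G} (union, +1)
CSZ@0: {A,G} ∪ {T} = {A,G,T} (union, +1)
MY@0: {A} ∪ {T} = {A,T} (union, +1)
CMSYZ@0: {A,G,T} ∩ {A,T} = {A,T} (intersection, +0)
CMOSYZ@0: {A,T} ∩ {A} = {A} (intersection, +0)
CZ@1: {T} ∪ {C} = {C,T} (union, +1)
CSZ@1: {C,T} ∩ {T} = {T} (intersection, +0)
MY@1: {C} ∪ {T} = {C,T} (union, +1)
CMSYZ@1: {T} ∩ {C,T} = {T} (intersection, +0)
CMOSYZ@1: {T} ∩ {T} = {T} (intersection, +0)
CZ@2: {G} ∩ {G} = {G} (intersection, +0)
CSZ@2: {G} ∪ {C} = {C,G} (union, +1)
MY@2: {A} ∪ {T} = {A,T} (union, +1)
CMSYZ@2: {C,G} ∪ {A,T} = {A,C,G,T} (union, +1)
CMOSYZ@2: {A,C,G,T} ∩ {A} = {A} (intersection, +0)
CZ@3: {A} ∪ {G} = {A,G} (union, +1)
CSZ@3: {A,G} ∪ {C} = {A,C,G} (union, +1)
MY@3: {T} ∪ {G} = {G,T} (union, +1)
CMSYZ@3: {A,C,G} ∩ {G,T} = {G} (intersection, +0)
CMOSYZ@3: {G} ∪ {T} = {G,T} (union, +1)
CZ@4: {A} ∩ {A} = {A} (intersection, +0)
CSZ@4: {A} ∪ {T} = {A,T} (union, +1)
MY@4: {G} ∪ {C} = {C,G} (union, +1)
CMSYZ@4: {A,T} ∪ {C,G} = {A,C,G,T} (union, +1)
CMOSYZ@4: {A,C,G,T} ∩ {C} = {C} (intersection, +0)
CZ@5: {A} ∪ {G} = {A,G} (union, +1)
CSZ@5: {A,G} ∪ {C} = {A,C,G} (union, +1)
MY@5: {C} ∪ {A} = {A,C} (union, +1)
CMSYZ@5: {A,C,G} ∩ {A,C} = {A,C} (intersection, +0)
CMOSYZ@5: {A,C} ∪ {G} = {A,C,G} (union, +1)
per-site changes: [3, 2, 3, 4, 3, 4]; total = 19

19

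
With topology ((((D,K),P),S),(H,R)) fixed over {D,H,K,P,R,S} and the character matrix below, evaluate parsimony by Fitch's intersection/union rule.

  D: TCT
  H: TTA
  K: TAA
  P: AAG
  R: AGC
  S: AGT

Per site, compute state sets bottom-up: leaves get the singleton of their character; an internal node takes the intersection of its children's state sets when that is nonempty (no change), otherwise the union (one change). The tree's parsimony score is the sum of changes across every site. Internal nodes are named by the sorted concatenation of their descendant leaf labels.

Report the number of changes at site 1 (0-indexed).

3

[col 0] DK: children D:{T}, K:{T} ∩→ {T}; cost 0
[col 0] DKP: children DK:{T}, P:{A} ∪→ {A,T}; cost 1
[col 0] DKPS: children DKP:{A,T}, S:{A} ∩→ {A}; cost 0
[col 0] HR: children H:{T}, R:{A} ∪→ {A,T}; cost 1
[col 0] DHKPRS: children DKPS:{A}, HR:{A,T} ∩→ {A}; cost 0
[col 1] DK: children D:{C}, K:{A} ∪→ {A,C}; cost 1
[col 1] DKP: children DK:{A,C}, P:{A} ∩→ {A}; cost 0
[col 1] DKPS: children DKP:{A}, S:{G} ∪→ {A,G}; cost 1
[col 1] HR: children H:{T}, R:{G} ∪→ {G,T}; cost 1
[col 1] DHKPRS: children DKPS:{A,G}, HR:{G,T} ∩→ {G}; cost 0
[col 2] DK: children D:{T}, K:{A} ∪→ {A,T}; cost 1
[col 2] DKP: children DK:{A,T}, P:{G} ∪→ {A,G,T}; cost 1
[col 2] DKPS: children DKP:{A,G,T}, S:{T} ∩→ {T}; cost 0
[col 2] HR: children H:{A}, R:{C} ∪→ {A,C}; cost 1
[col 2] DHKPRS: children DKPS:{T}, HR:{A,C} ∪→ {A,C,T}; cost 1
per-site changes: [2, 3, 4]; total = 9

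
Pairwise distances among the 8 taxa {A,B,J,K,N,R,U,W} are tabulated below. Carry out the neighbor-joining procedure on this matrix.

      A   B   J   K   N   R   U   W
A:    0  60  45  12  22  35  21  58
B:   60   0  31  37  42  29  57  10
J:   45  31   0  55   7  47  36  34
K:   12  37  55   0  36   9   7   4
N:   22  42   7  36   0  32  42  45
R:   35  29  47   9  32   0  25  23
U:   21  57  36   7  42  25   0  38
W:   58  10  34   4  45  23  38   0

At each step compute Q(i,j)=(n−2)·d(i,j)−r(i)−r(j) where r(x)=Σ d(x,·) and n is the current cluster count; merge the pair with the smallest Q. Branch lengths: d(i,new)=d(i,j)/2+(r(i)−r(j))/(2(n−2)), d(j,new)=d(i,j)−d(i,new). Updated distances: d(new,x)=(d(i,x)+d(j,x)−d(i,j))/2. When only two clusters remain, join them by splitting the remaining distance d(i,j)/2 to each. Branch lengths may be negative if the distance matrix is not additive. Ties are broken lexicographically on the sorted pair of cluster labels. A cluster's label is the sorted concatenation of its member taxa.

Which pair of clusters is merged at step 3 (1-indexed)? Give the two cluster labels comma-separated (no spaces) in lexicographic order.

BW,JN

step 1: merge (J,N) at d=7, Q=-439; branch lengths J→71/12, N→13/12; new cluster JN
  updated: d(A,JN)=30, d(B,JN)=33, d(JN,K)=42, d(JN,R)=36, d(JN,U)=71/2, d(JN,W)=36
step 2: merge (B,W) at d=10, Q=-345; branch lengths B→107/10, W→-7/10; new cluster BW
  updated: d(A,BW)=54, d(BW,JN)=59/2, d(BW,K)=31/2, d(BW,R)=21, d(BW,U)=85/2
step 3: merge (BW,JN) at d=59/2, Q=-435/2; branch lengths BW→215/16, JN→257/16; new cluster BJNW
  updated: d(A,BJNW)=109/4, d(BJNW,K)=14, d(BJNW,R)=55/4, d(BJNW,U)=97/4
step 4: merge (BJNW,R) at d=55/4, Q=-483/4; branch lengths BJNW→151/24, R→179/24; new cluster BJNRW
  updated: d(A,BJNRW)=97/4, d(BJNRW,K)=37/8, d(BJNRW,U)=71/4
step 5: merge (A,U) at d=21, Q=-61; branch lengths A→107/8, U→61/8; new cluster AU
  updated: d(AU,BJNRW)=21/2, d(AU,K)=-1
step 6: merge (AU,BJNRW) at d=21/2, Q=-113/8; branch lengths AU→39/16, BJNRW→129/16; new cluster ABJNRUW
  updated: d(ABJNRUW,K)=-55/16
step 7: merge (ABJNRUW,K) at d=-55/16; branch lengths ABJNRUW→-55/32, K→-55/32; new cluster ABJKNRUW
final tree: (((A:107/8,U:61/8):39/16,(((B:107/10,W:-7/10):215/16,(J:71/12,N:13/12):257/16):151/24,R:179/24):129/16):-55/32,K:-55/32)
total length: 1413/16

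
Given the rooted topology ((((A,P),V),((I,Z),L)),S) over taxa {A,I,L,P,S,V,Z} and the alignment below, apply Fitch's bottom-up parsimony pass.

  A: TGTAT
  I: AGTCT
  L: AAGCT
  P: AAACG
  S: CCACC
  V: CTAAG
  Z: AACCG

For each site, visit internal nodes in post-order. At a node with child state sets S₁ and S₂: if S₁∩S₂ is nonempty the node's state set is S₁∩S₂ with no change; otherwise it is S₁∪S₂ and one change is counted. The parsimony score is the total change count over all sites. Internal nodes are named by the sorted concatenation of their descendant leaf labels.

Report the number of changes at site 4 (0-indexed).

[col 0] AP: children A:{T}, P:{A} ∪→ {A,T}; cost 1
[col 0] APV: children AP:{A,T}, V:{C} ∪→ {A,C,T}; cost 1
[col 0] IZ: children I:{A}, Z:{A} ∩→ {A}; cost 0
[col 0] ILZ: children IZ:{A}, L:{A} ∩→ {A}; cost 0
[col 0] AILPVZ: children APV:{A,C,T}, ILZ:{A} ∩→ {A}; cost 0
[col 0] AILPSVZ: children AILPVZ:{A}, S:{C} ∪→ {A,C}; cost 1
[col 1] AP: children A:{G}, P:{A} ∪→ {A,G}; cost 1
[col 1] APV: children AP:{A,G}, V:{T} ∪→ {A,G,T}; cost 1
[col 1] IZ: children I:{G}, Z:{A} ∪→ {A,G}; cost 1
[col 1] ILZ: children IZ:{A,G}, L:{A} ∩→ {A}; cost 0
[col 1] AILPVZ: children APV:{A,G,T}, ILZ:{A} ∩→ {A}; cost 0
[col 1] AILPSVZ: children AILPVZ:{A}, S:{C} ∪→ {A,C}; cost 1
[col 2] AP: children A:{T}, P:{A} ∪→ {A,T}; cost 1
[col 2] APV: children AP:{A,T}, V:{A} ∩→ {A}; cost 0
[col 2] IZ: children I:{T}, Z:{C} ∪→ {C,T}; cost 1
[col 2] ILZ: children IZ:{C,T}, L:{G} ∪→ {C,G,T}; cost 1
[col 2] AILPVZ: children APV:{A}, ILZ:{C,G,T} ∪→ {A,C,G,T}; cost 1
[col 2] AILPSVZ: children AILPVZ:{A,C,G,T}, S:{A} ∩→ {A}; cost 0
[col 3] AP: children A:{A}, P:{C} ∪→ {A,C}; cost 1
[col 3] APV: children AP:{A,C}, V:{A} ∩→ {A}; cost 0
[col 3] IZ: children I:{C}, Z:{C} ∩→ {C}; cost 0
[col 3] ILZ: children IZ:{C}, L:{C} ∩→ {C}; cost 0
[col 3] AILPVZ: children APV:{A}, ILZ:{C} ∪→ {A,C}; cost 1
[col 3] AILPSVZ: children AILPVZ:{A,C}, S:{C} ∩→ {C}; cost 0
[col 4] AP: children A:{T}, P:{G} ∪→ {G,T}; cost 1
[col 4] APV: children AP:{G,T}, V:{G} ∩→ {G}; cost 0
[col 4] IZ: children I:{T}, Z:{G} ∪→ {G,T}; cost 1
[col 4] ILZ: children IZ:{G,T}, L:{T} ∩→ {T}; cost 0
[col 4] AILPVZ: children APV:{G}, ILZ:{T} ∪→ {G,T}; cost 1
[col 4] AILPSVZ: children AILPVZ:{G,T}, S:{C} ∪→ {C,G,T}; cost 1
per-site changes: [3, 4, 4, 2, 4]; total = 17

4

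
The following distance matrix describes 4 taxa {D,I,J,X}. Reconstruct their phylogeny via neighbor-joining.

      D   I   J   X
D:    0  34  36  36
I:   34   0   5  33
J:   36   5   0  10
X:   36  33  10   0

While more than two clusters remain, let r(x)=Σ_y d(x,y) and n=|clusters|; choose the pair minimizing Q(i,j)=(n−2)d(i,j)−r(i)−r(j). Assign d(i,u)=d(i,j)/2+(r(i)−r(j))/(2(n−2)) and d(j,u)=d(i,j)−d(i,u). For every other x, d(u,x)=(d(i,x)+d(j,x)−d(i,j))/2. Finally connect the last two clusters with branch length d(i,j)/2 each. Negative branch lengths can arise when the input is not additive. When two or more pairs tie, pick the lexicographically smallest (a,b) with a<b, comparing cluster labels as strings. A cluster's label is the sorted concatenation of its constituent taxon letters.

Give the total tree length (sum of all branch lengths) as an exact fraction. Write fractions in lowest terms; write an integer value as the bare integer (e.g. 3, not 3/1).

iteration 1: select D,X (d=36, Q=-113); attach at lengths (99/4, 45/4); label the merged cluster DX
  updated: d(DX,I)=31/2, d(DX,J)=5
iteration 2: select DX,I (d=31/2, Q=-51/2); attach at lengths (31/4, 31/4); label the merged cluster DIX
  updated: d(DIX,J)=-11/4
iteration 3: select DIX,J (d=-11/4); attach at lengths (-11/8, -11/8); label the merged cluster DIJX
final tree: (((D:99/4,X:45/4):31/4,I:31/4):-11/8,J:-11/8)
total length: 195/4

195/4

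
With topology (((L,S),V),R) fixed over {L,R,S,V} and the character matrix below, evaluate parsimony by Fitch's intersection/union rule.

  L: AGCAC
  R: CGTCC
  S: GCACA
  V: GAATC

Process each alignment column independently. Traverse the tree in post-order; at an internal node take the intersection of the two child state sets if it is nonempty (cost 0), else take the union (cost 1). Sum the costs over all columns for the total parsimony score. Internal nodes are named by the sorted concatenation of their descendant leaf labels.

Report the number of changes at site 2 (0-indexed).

2

LS@0: {A} ∪ {G} = {A,G} (union, +1)
LSV@0: {A,G} ∩ {G} = {G} (intersection, +0)
LRSV@0: {G} ∪ {C} = {C,G} (union, +1)
LS@1: {G} ∪ {C} = {C,G} (union, +1)
LSV@1: {C,G} ∪ {A} = {A,C,G} (union, +1)
LRSV@1: {A,C,G} ∩ {G} = {G} (intersection, +0)
LS@2: {C} ∪ {A} = {A,C} (union, +1)
LSV@2: {A,C} ∩ {A} = {A} (intersection, +0)
LRSV@2: {A} ∪ {T} = {A,T} (union, +1)
LS@3: {A} ∪ {C} = {A,C} (union, +1)
LSV@3: {A,C} ∪ {T} = {A,C,T} (union, +1)
LRSV@3: {A,C,T} ∩ {C} = {C} (intersection, +0)
LS@4: {C} ∪ {A} = {A,C} (union, +1)
LSV@4: {A,C} ∩ {C} = {C} (intersection, +0)
LRSV@4: {C} ∩ {C} = {C} (intersection, +0)
per-site changes: [2, 2, 2, 2, 1]; total = 9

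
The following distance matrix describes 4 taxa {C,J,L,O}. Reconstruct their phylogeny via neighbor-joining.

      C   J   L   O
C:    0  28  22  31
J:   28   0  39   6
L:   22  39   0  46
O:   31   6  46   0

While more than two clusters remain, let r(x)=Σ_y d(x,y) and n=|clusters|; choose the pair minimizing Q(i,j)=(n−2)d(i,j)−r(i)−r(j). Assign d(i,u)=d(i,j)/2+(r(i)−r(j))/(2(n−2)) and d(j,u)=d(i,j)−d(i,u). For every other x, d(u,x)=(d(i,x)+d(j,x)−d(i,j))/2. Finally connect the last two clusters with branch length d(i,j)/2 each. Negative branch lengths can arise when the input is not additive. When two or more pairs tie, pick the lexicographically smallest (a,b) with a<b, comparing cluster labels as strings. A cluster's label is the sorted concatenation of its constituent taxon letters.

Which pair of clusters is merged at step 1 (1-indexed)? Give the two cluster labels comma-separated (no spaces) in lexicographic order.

C,L

step 1: merge (C,L) at d=22, Q=-144; branch lengths C→9/2, L→35/2; new cluster CL
  updated: d(CL,J)=45/2, d(CL,O)=55/2
step 2: merge (CL,J) at d=45/2, Q=-56; branch lengths CL→22, J→1/2; new cluster CJL
  updated: d(CJL,O)=11/2
step 3: merge (CJL,O) at d=11/2; branch lengths CJL→11/4, O→11/4; new cluster CJLO
final tree: (((C:9/2,L:35/2):22,J:1/2):11/4,O:11/4)
total length: 50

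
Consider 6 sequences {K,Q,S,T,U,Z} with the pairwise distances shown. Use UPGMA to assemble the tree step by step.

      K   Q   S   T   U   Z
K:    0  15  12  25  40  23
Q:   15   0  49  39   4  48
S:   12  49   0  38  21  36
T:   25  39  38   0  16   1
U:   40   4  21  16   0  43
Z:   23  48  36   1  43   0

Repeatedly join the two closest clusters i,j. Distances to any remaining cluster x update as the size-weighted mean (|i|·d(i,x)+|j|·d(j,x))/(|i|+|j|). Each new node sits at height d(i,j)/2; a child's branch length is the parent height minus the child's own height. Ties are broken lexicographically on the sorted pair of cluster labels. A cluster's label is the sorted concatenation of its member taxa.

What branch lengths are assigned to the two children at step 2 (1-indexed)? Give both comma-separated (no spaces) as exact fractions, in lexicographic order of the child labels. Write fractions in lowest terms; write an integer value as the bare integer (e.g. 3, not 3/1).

2,2

iteration 1: select T,Z (d=1); attach at lengths (1/2, 1/2); label the merged cluster TZ
  updated: d(K,TZ)=24, d(Q,TZ)=87/2, d(S,TZ)=37, d(TZ,U)=59/2
iteration 2: select Q,U (d=4); attach at lengths (2, 2); label the merged cluster QU
  updated: d(K,QU)=55/2, d(QU,S)=35, d(QU,TZ)=73/2
iteration 3: select K,S (d=12); attach at lengths (6, 6); label the merged cluster KS
  updated: d(KS,QU)=125/4, d(KS,TZ)=61/2
iteration 4: select KS,TZ (d=61/2); attach at lengths (37/4, 59/4); label the merged cluster KSTZ
  updated: d(KSTZ,QU)=271/8
iteration 5: select KSTZ,QU (d=271/8); attach at lengths (27/16, 239/16); label the merged cluster KQSTUZ
final tree: (((K:6,S:6):37/4,(T:1/2,Z:1/2):59/4):27/16,(Q:2,U:2):239/16)
total length: 461/8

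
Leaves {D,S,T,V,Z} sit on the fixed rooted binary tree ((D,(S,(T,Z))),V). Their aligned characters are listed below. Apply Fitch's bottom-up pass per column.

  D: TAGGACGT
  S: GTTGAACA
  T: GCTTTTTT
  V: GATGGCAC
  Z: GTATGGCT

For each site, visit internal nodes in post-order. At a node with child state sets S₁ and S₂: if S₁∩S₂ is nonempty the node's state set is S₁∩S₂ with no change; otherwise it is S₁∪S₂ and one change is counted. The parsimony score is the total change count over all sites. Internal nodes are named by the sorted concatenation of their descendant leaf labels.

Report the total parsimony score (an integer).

site 0, node TZ: T={G} ∩ Z={G} → {G} (+0)
site 0, node STZ: S={G} ∩ TZ={G} → {G} (+0)
site 0, node DSTZ: D={T} ∪ STZ={G} → {G,T} (+1)
site 0, node DSTVZ: DSTZ={G,T} ∩ V={G} → {G} (+0)
site 1, node TZ: T={C} ∪ Z={T} → {C,T} (+1)
site 1, node STZ: S={T} ∩ TZ={C,T} → {T} (+0)
site 1, node DSTZ: D={A} ∪ STZ={T} → {A,T} (+1)
site 1, node DSTVZ: DSTZ={A,T} ∩ V={A} → {A} (+0)
site 2, node TZ: T={T} ∪ Z={A} → {A,T} (+1)
site 2, node STZ: S={T} ∩ TZ={A,T} → {T} (+0)
site 2, node DSTZ: D={G} ∪ STZ={T} → {G,T} (+1)
site 2, node DSTVZ: DSTZ={G,T} ∩ V={T} → {T} (+0)
site 3, node TZ: T={T} ∩ Z={T} → {T} (+0)
site 3, node STZ: S={G} ∪ TZ={T} → {G,T} (+1)
site 3, node DSTZ: D={G} ∩ STZ={G,T} → {G} (+0)
site 3, node DSTVZ: DSTZ={G} ∩ V={G} → {G} (+0)
site 4, node TZ: T={T} ∪ Z={G} → {G,T} (+1)
site 4, node STZ: S={A} ∪ TZ={G,T} → {A,G,T} (+1)
site 4, node DSTZ: D={A} ∩ STZ={A,G,T} → {A} (+0)
site 4, node DSTVZ: DSTZ={A} ∪ V={G} → {A,G} (+1)
site 5, node TZ: T={T} ∪ Z={G} → {G,T} (+1)
site 5, node STZ: S={A} ∪ TZ={G,T} → {A,G,T} (+1)
site 5, node DSTZ: D={C} ∪ STZ={A,G,T} → {A,C,G,T} (+1)
site 5, node DSTVZ: DSTZ={A,C,G,T} ∩ V={C} → {C} (+0)
site 6, node TZ: T={T} ∪ Z={C} → {C,T} (+1)
site 6, node STZ: S={C} ∩ TZ={C,T} → {C} (+0)
site 6, node DSTZ: D={G} ∪ STZ={C} → {C,G} (+1)
site 6, node DSTVZ: DSTZ={C,G} ∪ V={A} → {A,C,G} (+1)
site 7, node TZ: T={T} ∩ Z={T} → {T} (+0)
site 7, node STZ: S={A} ∪ TZ={T} → {A,T} (+1)
site 7, node DSTZ: D={T} ∩ STZ={A,T} → {T} (+0)
site 7, node DSTVZ: DSTZ={T} ∪ V={C} → {C,T} (+1)
per-site changes: [1, 2, 2, 1, 3, 3, 3, 2]; total = 17

17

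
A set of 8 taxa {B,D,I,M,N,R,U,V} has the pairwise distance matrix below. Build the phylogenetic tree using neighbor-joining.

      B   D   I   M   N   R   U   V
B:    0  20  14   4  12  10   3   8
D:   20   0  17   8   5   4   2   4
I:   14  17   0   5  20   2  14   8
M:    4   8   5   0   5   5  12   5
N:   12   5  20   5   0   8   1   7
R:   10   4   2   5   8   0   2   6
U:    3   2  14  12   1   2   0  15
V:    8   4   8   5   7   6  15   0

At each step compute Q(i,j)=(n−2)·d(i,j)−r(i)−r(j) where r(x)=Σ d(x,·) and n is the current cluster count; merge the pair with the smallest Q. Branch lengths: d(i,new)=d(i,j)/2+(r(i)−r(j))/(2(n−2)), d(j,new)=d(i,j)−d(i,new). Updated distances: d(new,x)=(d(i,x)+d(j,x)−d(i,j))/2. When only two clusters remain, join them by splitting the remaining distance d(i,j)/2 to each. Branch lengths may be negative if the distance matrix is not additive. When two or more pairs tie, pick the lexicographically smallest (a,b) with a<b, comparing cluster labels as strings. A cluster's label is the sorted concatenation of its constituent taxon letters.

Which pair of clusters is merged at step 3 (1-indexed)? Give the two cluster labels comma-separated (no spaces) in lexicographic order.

iteration 1: select I,R (d=2, Q=-105); attach at lengths (55/12, -31/12); label the merged cluster IR
  updated: d(B,IR)=11, d(D,IR)=19/2, d(IR,M)=4, d(IR,N)=13, d(IR,U)=7, d(IR,V)=6
iteration 2: select B,U (d=3, Q=-83); attach at lengths (33/10, -3/10); label the merged cluster BU
  updated: d(BU,D)=19/2, d(BU,IR)=15/2, d(BU,M)=13/2, d(BU,N)=5, d(BU,V)=10
iteration 3: select BU,N (d=5, Q=-107/2); attach at lengths (47/16, 33/16); label the merged cluster BNU
  updated: d(BNU,D)=19/4, d(BNU,IR)=31/4, d(BNU,M)=13/4, d(BNU,V)=6
iteration 4: select IR,M (d=4, Q=-71/2); attach at lengths (19/6, 5/6); label the merged cluster IMR
  updated: d(BNU,IMR)=7/2, d(D,IMR)=27/4, d(IMR,V)=7/2
iteration 5: select BNU,IMR (d=7/2, Q=-21); attach at lengths (15/8, 13/8); label the merged cluster BIMNRU
  updated: d(BIMNRU,D)=4, d(BIMNRU,V)=3
iteration 6: select BIMNRU,D (d=4, Q=-11); attach at lengths (3/2, 5/2); label the merged cluster BDIMNRU
  updated: d(BDIMNRU,V)=3/2
iteration 7: select BDIMNRU,V (d=3/2); attach at lengths (3/4, 3/4); label the merged cluster BDIMNRUV
final tree: (((((B:33/10,U:-3/10):47/16,N:33/16):15/8,((I:55/12,R:-31/12):19/6,M:5/6):13/8):3/2,D:5/2):3/4,V:3/4)
total length: 23

BU,N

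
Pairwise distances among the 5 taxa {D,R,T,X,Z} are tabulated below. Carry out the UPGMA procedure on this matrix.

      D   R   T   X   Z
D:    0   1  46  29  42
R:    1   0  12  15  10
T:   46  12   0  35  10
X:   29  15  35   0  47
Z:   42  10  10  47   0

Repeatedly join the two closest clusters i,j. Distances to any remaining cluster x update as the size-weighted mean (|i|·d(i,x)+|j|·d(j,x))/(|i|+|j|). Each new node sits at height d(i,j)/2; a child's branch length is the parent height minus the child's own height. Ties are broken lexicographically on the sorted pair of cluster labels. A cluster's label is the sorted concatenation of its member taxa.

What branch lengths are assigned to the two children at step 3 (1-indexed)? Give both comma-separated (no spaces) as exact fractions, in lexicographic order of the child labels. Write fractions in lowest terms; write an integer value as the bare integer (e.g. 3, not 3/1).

21/2,11

1. join D+R (d=1) ⇒ DR; edges |D|=1/2, |R|=1/2
  updated: d(DR,T)=29, d(DR,X)=22, d(DR,Z)=26
2. join T+Z (d=10) ⇒ TZ; edges |T|=5, |Z|=5
  updated: d(DR,TZ)=55/2, d(TZ,X)=41
3. join DR+X (d=22) ⇒ DRX; edges |DR|=21/2, |X|=11
  updated: d(DRX,TZ)=32
4. join DRX+TZ (d=32) ⇒ DRTXZ; edges |DRX|=5, |TZ|=11
final tree: (((D:1/2,R:1/2):21/2,X:11):5,(T:5,Z:5):11)
total length: 97/2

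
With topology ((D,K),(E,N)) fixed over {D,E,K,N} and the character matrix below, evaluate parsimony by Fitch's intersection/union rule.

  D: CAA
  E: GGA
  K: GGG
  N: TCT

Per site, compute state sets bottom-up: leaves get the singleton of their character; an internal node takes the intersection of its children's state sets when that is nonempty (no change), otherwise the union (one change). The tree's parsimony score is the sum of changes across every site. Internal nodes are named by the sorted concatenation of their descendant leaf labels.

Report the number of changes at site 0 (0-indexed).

2

site 0, node DK: D={C} ∪ K={G} → {C,G} (+1)
site 0, node EN: E={G} ∪ N={T} → {G,T} (+1)
site 0, node DEKN: DK={C,G} ∩ EN={G,T} → {G} (+0)
site 1, node DK: D={A} ∪ K={G} → {A,G} (+1)
site 1, node EN: E={G} ∪ N={C} → {C,G} (+1)
site 1, node DEKN: DK={A,G} ∩ EN={C,G} → {G} (+0)
site 2, node DK: D={A} ∪ K={G} → {A,G} (+1)
site 2, node EN: E={A} ∪ N={T} → {A,T} (+1)
site 2, node DEKN: DK={A,G} ∩ EN={A,T} → {A} (+0)
per-site changes: [2, 2, 2]; total = 6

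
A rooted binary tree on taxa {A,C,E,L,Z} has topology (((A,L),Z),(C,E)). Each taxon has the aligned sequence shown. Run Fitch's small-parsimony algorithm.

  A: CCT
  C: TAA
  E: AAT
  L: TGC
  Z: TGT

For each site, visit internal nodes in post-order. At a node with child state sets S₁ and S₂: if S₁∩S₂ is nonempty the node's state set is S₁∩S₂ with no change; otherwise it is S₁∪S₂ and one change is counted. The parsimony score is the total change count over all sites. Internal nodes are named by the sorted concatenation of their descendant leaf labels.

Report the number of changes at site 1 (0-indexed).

site 0, node AL: A={C} ∪ L={T} → {C,T} (+1)
site 0, node ALZ: AL={C,T} ∩ Z={T} → {T} (+0)
site 0, node CE: C={T} ∪ E={A} → {A,T} (+1)
site 0, node ACELZ: ALZ={T} ∩ CE={A,T} → {T} (+0)
site 1, node AL: A={C} ∪ L={G} → {C,G} (+1)
site 1, node ALZ: AL={C,G} ∩ Z={G} → {G} (+0)
site 1, node CE: C={A} ∩ E={A} → {A} (+0)
site 1, node ACELZ: ALZ={G} ∪ CE={A} → {A,G} (+1)
site 2, node AL: A={T} ∪ L={C} → {C,T} (+1)
site 2, node ALZ: AL={C,T} ∩ Z={T} → {T} (+0)
site 2, node CE: C={A} ∪ E={T} → {A,T} (+1)
site 2, node ACELZ: ALZ={T} ∩ CE={A,T} → {T} (+0)
per-site changes: [2, 2, 2]; total = 6

2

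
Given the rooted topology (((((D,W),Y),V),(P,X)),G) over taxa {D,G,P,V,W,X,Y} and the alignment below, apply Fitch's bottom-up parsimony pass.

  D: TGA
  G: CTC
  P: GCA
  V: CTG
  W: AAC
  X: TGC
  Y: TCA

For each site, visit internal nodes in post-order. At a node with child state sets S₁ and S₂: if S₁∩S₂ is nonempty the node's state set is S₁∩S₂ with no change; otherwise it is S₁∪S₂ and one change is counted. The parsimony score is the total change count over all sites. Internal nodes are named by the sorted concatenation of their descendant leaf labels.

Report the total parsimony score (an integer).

13

[col 0] DW: children D:{T}, W:{A} ∪→ {A,T}; cost 1
[col 0] DWY: children DW:{A,T}, Y:{T} ∩→ {T}; cost 0
[col 0] DVWY: children DWY:{T}, V:{C} ∪→ {C,T}; cost 1
[col 0] PX: children P:{G}, X:{T} ∪→ {G,T}; cost 1
[col 0] DPVWXY: children DVWY:{C,T}, PX:{G,T} ∩→ {T}; cost 0
[col 0] DGPVWXY: children DPVWXY:{T}, G:{C} ∪→ {C,T}; cost 1
[col 1] DW: children D:{G}, W:{A} ∪→ {A,G}; cost 1
[col 1] DWY: children DW:{A,G}, Y:{C} ∪→ {A,C,G}; cost 1
[col 1] DVWY: children DWY:{A,C,G}, V:{T} ∪→ {A,C,G,T}; cost 1
[col 1] PX: children P:{C}, X:{G} ∪→ {C,G}; cost 1
[col 1] DPVWXY: children DVWY:{A,C,G,T}, PX:{C,G} ∩→ {C,G}; cost 0
[col 1] DGPVWXY: children DPVWXY:{C,G}, G:{T} ∪→ {C,G,T}; cost 1
[col 2] DW: children D:{A}, W:{C} ∪→ {A,C}; cost 1
[col 2] DWY: children DW:{A,C}, Y:{A} ∩→ {A}; cost 0
[col 2] DVWY: children DWY:{A}, V:{G} ∪→ {A,G}; cost 1
[col 2] PX: children P:{A}, X:{C} ∪→ {A,C}; cost 1
[col 2] DPVWXY: children DVWY:{A,G}, PX:{A,C} ∩→ {A}; cost 0
[col 2] DGPVWXY: children DPVWXY:{A}, G:{C} ∪→ {A,C}; cost 1
per-site changes: [4, 5, 4]; total = 13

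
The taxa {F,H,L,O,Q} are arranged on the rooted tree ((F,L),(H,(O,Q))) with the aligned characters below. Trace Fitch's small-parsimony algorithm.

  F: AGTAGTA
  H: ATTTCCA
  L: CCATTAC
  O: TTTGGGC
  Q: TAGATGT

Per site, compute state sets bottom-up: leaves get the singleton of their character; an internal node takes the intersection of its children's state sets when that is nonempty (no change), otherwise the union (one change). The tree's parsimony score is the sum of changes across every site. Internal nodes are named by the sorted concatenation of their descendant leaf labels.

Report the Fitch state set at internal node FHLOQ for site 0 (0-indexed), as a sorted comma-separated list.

A

FL@0: {A} ∪ {C} = {A,C} (union, +1)
OQ@0: {T} ∩ {T} = {T} (intersection, +0)
HOQ@0: {A} ∪ {T} = {A,T} (union, +1)
FHLOQ@0: {A,C} ∩ {A,T} = {A} (intersection, +0)
FL@1: {G} ∪ {C} = {C,G} (union, +1)
OQ@1: {T} ∪ {A} = {A,T} (union, +1)
HOQ@1: {T} ∩ {A,T} = {T} (intersection, +0)
FHLOQ@1: {C,G} ∪ {T} = {C,G,T} (union, +1)
FL@2: {T} ∪ {A} = {A,T} (union, +1)
OQ@2: {T} ∪ {G} = {G,T} (union, +1)
HOQ@2: {T} ∩ {G,T} = {T} (intersection, +0)
FHLOQ@2: {A,T} ∩ {T} = {T} (intersection, +0)
FL@3: {A} ∪ {T} = {A,T} (union, +1)
OQ@3: {G} ∪ {A} = {A,G} (union, +1)
HOQ@3: {T} ∪ {A,G} = {A,G,T} (union, +1)
FHLOQ@3: {A,T} ∩ {A,G,T} = {A,T} (intersection, +0)
FL@4: {G} ∪ {T} = {G,T} (union, +1)
OQ@4: {G} ∪ {T} = {G,T} (union, +1)
HOQ@4: {C} ∪ {G,T} = {C,G,T} (union, +1)
FHLOQ@4: {G,T} ∩ {C,G,T} = {G,T} (intersection, +0)
FL@5: {T} ∪ {A} = {A,T} (union, +1)
OQ@5: {G} ∩ {G} = {G} (intersection, +0)
HOQ@5: {C} ∪ {G} = {C,G} (union, +1)
FHLOQ@5: {A,T} ∪ {C,G} = {A,C,G,T} (union, +1)
FL@6: {A} ∪ {C} = {A,C} (union, +1)
OQ@6: {C} ∪ {T} = {C,T} (union, +1)
HOQ@6: {A} ∪ {C,T} = {A,C,T} (union, +1)
FHLOQ@6: {A,C} ∩ {A,C,T} = {A,C} (intersection, +0)
per-site changes: [2, 3, 2, 3, 3, 3, 3]; total = 19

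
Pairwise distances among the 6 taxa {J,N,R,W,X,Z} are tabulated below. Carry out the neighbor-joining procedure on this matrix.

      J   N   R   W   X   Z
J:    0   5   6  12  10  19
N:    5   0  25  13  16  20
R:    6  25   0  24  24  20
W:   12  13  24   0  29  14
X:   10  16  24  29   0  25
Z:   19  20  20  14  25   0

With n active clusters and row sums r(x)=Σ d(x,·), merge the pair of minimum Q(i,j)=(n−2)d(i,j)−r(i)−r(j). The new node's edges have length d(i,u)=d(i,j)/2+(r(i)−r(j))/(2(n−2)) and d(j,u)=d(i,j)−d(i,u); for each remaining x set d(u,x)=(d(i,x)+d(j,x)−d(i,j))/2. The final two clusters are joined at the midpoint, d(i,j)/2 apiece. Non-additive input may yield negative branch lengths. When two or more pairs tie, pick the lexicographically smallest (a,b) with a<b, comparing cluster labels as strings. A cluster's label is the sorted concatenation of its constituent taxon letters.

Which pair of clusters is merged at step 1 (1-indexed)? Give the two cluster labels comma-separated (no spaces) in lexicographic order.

step 1: merge (W,Z) at d=14, Q=-134; branch lengths W→25/4, Z→31/4; new cluster WZ
  updated: d(J,WZ)=17/2, d(N,WZ)=19/2, d(R,WZ)=15, d(WZ,X)=20
step 2: merge (J,R) at d=6, Q=-163/2; branch lengths J→-15/4, R→39/4; new cluster JR
  updated: d(JR,N)=12, d(JR,WZ)=35/4, d(JR,X)=14
step 3: merge (JR,X) at d=14, Q=-227/4; branch lengths JR→51/16, X→173/16; new cluster JRX
  updated: d(JRX,N)=7, d(JRX,WZ)=59/8
step 4: merge (JRX,N) at d=7, Q=-191/8; branch lengths JRX→39/16, N→73/16; new cluster JNRX
  updated: d(JNRX,WZ)=79/16
step 5: merge (JNRX,WZ) at d=79/16; branch lengths JNRX→79/32, WZ→79/32; new cluster JNRWXZ
final tree: ((((J:-15/4,R:39/4):51/16,X:173/16):39/16,N:73/16):79/32,(W:25/4,Z:31/4):79/32)
total length: 735/16

W,Z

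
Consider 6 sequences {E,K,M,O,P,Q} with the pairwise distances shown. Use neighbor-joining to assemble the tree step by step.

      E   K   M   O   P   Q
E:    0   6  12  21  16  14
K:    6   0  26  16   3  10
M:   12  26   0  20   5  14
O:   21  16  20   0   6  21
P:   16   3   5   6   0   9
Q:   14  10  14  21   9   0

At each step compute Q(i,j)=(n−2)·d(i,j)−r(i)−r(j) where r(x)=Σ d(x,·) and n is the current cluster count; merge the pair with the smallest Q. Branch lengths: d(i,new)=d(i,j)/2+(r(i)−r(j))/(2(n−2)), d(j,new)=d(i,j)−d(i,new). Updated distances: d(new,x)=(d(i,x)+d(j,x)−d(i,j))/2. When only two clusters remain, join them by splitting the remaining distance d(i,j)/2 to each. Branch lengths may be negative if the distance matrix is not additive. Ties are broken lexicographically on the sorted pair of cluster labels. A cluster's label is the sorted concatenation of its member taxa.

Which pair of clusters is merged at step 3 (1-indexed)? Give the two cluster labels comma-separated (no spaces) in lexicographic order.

EKQ,M

1. join E+K (d=6, Q=-106) ⇒ EK; edges |E|=4, |K|=2
  updated: d(EK,M)=16, d(EK,O)=31/2, d(EK,P)=13/2, d(EK,Q)=9
2. join EK+Q (d=9, Q=-73) ⇒ EKQ; edges |EK|=7/2, |Q|=11/2
  updated: d(EKQ,M)=21/2, d(EKQ,O)=55/4, d(EKQ,P)=13/4
3. join EKQ+M (d=21/2, Q=-42) ⇒ EKMQ; edges |EKQ|=13/4, |M|=29/4
  updated: d(EKMQ,O)=93/8, d(EKMQ,P)=-9/8
4. join EKMQ+O (d=93/8, Q=-33/2) ⇒ EKMOQ; edges |EKMQ|=9/4, |O|=75/8
  updated: d(EKMOQ,P)=-27/8
5. join EKMOQ+P (d=-27/8) ⇒ EKMOPQ; edges |EKMOQ|=-27/16, |P|=-27/16
final tree: (((((E:4,K:2):7/2,Q:11/2):13/4,M:29/4):9/4,O:75/8):-27/16,P:-27/16)
total length: 135/4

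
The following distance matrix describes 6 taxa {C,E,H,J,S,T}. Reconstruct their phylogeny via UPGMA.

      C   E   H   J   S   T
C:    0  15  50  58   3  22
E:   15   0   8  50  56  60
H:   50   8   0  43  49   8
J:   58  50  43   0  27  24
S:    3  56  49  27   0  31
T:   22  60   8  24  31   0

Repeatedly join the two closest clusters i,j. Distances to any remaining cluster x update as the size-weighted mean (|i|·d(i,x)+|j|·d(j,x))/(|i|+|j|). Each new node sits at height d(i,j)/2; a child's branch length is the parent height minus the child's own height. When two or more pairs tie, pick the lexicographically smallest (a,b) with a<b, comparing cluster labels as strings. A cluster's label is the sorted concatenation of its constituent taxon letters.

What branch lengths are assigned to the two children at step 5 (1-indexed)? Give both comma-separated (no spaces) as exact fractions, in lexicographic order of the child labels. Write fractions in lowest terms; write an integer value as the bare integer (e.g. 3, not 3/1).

iteration 1: select C,S (d=3); attach at lengths (3/2, 3/2); label the merged cluster CS
  updated: d(CS,E)=71/2, d(CS,H)=99/2, d(CS,J)=85/2, d(CS,T)=53/2
iteration 2: select E,H (d=8); attach at lengths (4, 4); label the merged cluster EH
  updated: d(CS,EH)=85/2, d(EH,J)=93/2, d(EH,T)=34
iteration 3: select J,T (d=24); attach at lengths (12, 12); label the merged cluster JT
  updated: d(CS,JT)=69/2, d(EH,JT)=161/4
iteration 4: select CS,JT (d=69/2); attach at lengths (63/4, 21/4); label the merged cluster CJST
  updated: d(CJST,EH)=331/8
iteration 5: select CJST,EH (d=331/8); attach at lengths (55/16, 267/16); label the merged cluster CEHJST
final tree: (((C:3/2,S:3/2):63/4,(J:12,T:12):21/4):55/16,(E:4,H:4):267/16)
total length: 609/8

55/16,267/16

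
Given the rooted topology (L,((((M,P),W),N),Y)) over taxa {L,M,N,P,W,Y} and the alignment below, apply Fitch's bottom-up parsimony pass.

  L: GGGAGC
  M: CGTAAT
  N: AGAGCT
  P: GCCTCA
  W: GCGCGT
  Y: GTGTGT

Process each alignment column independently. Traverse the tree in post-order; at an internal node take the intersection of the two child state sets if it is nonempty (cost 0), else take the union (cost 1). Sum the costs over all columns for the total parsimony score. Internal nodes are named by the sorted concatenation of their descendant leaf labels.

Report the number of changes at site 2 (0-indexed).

MP@0: {C} ∪ {G} = {C,G} (union, +1)
MPW@0: {C,G} ∩ {G} = {G} (intersection, +0)
MNPW@0: {G} ∪ {A} = {A,G} (union, +1)
MNPWY@0: {A,G} ∩ {G} = {G} (intersection, +0)
LMNPWY@0: {G} ∩ {G} = {G} (intersection, +0)
MP@1: {G} ∪ {C} = {C,G} (union, +1)
MPW@1: {C,G} ∩ {C} = {C} (intersection, +0)
MNPW@1: {C} ∪ {G} = {C,G} (union, +1)
MNPWY@1: {C,G} ∪ {T} = {C,G,T} (union, +1)
LMNPWY@1: {G} ∩ {C,G,T} = {G} (intersection, +0)
MP@2: {T} ∪ {C} = {C,T} (union, +1)
MPW@2: {C,T} ∪ {G} = {C,G,T} (union, +1)
MNPW@2: {C,G,T} ∪ {A} = {A,C,G,T} (union, +1)
MNPWY@2: {A,C,G,T} ∩ {G} = {G} (intersection, +0)
LMNPWY@2: {G} ∩ {G} = {G} (intersection, +0)
MP@3: {A} ∪ {T} = {A,T} (union, +1)
MPW@3: {A,T} ∪ {C} = {A,C,T} (union, +1)
MNPW@3: {A,C,T} ∪ {G} = {A,C,G,T} (union, +1)
MNPWY@3: {A,C,G,T} ∩ {T} = {T} (intersection, +0)
LMNPWY@3: {A} ∪ {T} = {A,T} (union, +1)
MP@4: {A} ∪ {C} = {A,C} (union, +1)
MPW@4: {A,C} ∪ {G} = {A,C,G} (union, +1)
MNPW@4: {A,C,G} ∩ {C} = {C} (intersection, +0)
MNPWY@4: {C} ∪ {G} = {C,G} (union, +1)
LMNPWY@4: {G} ∩ {C,G} = {G} (intersection, +0)
MP@5: {T} ∪ {A} = {A,T} (union, +1)
MPW@5: {A,T} ∩ {T} = {T} (intersection, +0)
MNPW@5: {T} ∩ {T} = {T} (intersection, +0)
MNPWY@5: {T} ∩ {T} = {T} (intersection, +0)
LMNPWY@5: {C} ∪ {T} = {C,T} (union, +1)
per-site changes: [2, 3, 3, 4, 3, 2]; total = 17

3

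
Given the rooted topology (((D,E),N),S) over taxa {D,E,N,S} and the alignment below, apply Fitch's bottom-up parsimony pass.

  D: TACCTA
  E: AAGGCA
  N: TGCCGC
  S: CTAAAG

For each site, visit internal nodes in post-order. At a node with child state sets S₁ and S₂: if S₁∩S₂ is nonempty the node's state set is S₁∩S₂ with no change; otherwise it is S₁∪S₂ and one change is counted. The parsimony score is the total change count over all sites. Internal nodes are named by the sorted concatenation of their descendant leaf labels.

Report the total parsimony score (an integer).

13

[col 0] DE: children D:{T}, E:{A} ∪→ {A,T}; cost 1
[col 0] DEN: children DE:{A,T}, N:{T} ∩→ {T}; cost 0
[col 0] DENS: children DEN:{T}, S:{C} ∪→ {C,T}; cost 1
[col 1] DE: children D:{A}, E:{A} ∩→ {A}; cost 0
[col 1] DEN: children DE:{A}, N:{G} ∪→ {A,G}; cost 1
[col 1] DENS: children DEN:{A,G}, S:{T} ∪→ {A,G,T}; cost 1
[col 2] DE: children D:{C}, E:{G} ∪→ {C,G}; cost 1
[col 2] DEN: children DE:{C,G}, N:{C} ∩→ {C}; cost 0
[col 2] DENS: children DEN:{C}, S:{A} ∪→ {A,C}; cost 1
[col 3] DE: children D:{C}, E:{G} ∪→ {C,G}; cost 1
[col 3] DEN: children DE:{C,G}, N:{C} ∩→ {C}; cost 0
[col 3] DENS: children DEN:{C}, S:{A} ∪→ {A,C}; cost 1
[col 4] DE: children D:{T}, E:{C} ∪→ {C,T}; cost 1
[col 4] DEN: children DE:{C,T}, N:{G} ∪→ {C,G,T}; cost 1
[col 4] DENS: children DEN:{C,G,T}, S:{A} ∪→ {A,C,G,T}; cost 1
[col 5] DE: children D:{A}, E:{A} ∩→ {A}; cost 0
[col 5] DEN: children DE:{A}, N:{C} ∪→ {A,C}; cost 1
[col 5] DENS: children DEN:{A,C}, S:{G} ∪→ {A,C,G}; cost 1
per-site changes: [2, 2, 2, 2, 3, 2]; total = 13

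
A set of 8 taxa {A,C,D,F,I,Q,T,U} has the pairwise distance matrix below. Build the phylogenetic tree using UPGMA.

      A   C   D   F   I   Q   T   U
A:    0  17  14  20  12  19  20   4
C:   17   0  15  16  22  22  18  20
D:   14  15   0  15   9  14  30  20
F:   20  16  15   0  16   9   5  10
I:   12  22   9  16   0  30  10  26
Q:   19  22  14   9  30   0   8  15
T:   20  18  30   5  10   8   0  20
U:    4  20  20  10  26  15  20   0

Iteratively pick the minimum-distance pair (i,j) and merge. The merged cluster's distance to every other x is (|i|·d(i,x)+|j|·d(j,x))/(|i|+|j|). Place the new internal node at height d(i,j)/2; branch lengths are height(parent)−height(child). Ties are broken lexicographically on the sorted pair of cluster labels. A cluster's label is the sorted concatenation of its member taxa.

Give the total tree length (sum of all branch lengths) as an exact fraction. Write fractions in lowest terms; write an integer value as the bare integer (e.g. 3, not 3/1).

299/6

step 1: merge (A,U) at d=4; branch lengths A→2, U→2; new cluster AU
  updated: d(AU,C)=37/2, d(AU,D)=17, d(AU,F)=15, d(AU,I)=19, d(AU,Q)=17, d(AU,T)=20
step 2: merge (F,T) at d=5; branch lengths F→5/2, T→5/2; new cluster FT
  updated: d(AU,FT)=35/2, d(C,FT)=17, d(D,FT)=45/2, d(FT,I)=13, d(FT,Q)=17/2
step 3: merge (FT,Q) at d=17/2; branch lengths FT→7/4, Q→17/4; new cluster FQT
  updated: d(AU,FQT)=52/3, d(C,FQT)=56/3, d(D,FQT)=59/3, d(FQT,I)=56/3
step 4: merge (D,I) at d=9; branch lengths D→9/2, I→9/2; new cluster DI
  updated: d(AU,DI)=18, d(C,DI)=37/2, d(DI,FQT)=115/6
step 5: merge (AU,FQT) at d=52/3; branch lengths AU→20/3, FQT→53/12; new cluster AFQTU
  updated: d(AFQTU,C)=93/5, d(AFQTU,DI)=187/10
step 6: merge (C,DI) at d=37/2; branch lengths C→37/4, DI→19/4; new cluster CDI
  updated: d(AFQTU,CDI)=56/3
step 7: merge (AFQTU,CDI) at d=56/3; branch lengths AFQTU→2/3, CDI→1/12; new cluster ACDFIQTU
final tree: (((A:2,U:2):20/3,((F:5/2,T:5/2):7/4,Q:17/4):53/12):2/3,(C:37/4,(D:9/2,I:9/2):19/4):1/12)
total length: 299/6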